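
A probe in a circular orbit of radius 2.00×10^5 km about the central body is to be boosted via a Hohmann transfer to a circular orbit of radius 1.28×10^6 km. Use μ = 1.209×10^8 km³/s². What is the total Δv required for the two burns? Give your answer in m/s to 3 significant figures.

Δv = 12400 m/s

Semi-major axis of the transfer orbit: a_t = (2.000×10^5 + 1.280×10^6)/2 = 7.400×10^5 km.
At r₁ the circular-orbit speed is v₁ = √(μ/r₁) = 24.5866 km/s.
Transfer-orbit speed at r₁ (v² = μ(2/r − 1/a)): v_p = √[μ(2/r₁ − 1/a_t)] = 32.3361 km/s.
First burn Δv₁ = |v_p − v₁| = 7.7495 km/s.
At r₂, v₂ = √(μ/r₂) = 9.7187 km/s.
Transfer-orbit speed at r₂: v_a = √[μ(2/r₂ − 1/a_t)] = 5.0525 km/s.
Second burn Δv₂ = |v₂ − v_a| = 4.6662 km/s.
Δv = Δv₁ + Δv₂ = 7.7495 + 4.6662 = 12.42 km/s.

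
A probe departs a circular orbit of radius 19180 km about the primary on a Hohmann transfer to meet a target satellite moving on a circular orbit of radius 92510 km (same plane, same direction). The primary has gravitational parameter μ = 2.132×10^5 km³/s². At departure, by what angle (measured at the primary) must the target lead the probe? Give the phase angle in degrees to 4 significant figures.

φ = 95.58°

Transfer-ellipse semi-major axis a_t = (r₁ + r₂)/2 = (19180 + 92510)/2 = 55845 km.
Transfer time t = π√(a_t³/μ) = 89791.0 s.
Target angular speed ω₂ = √(μ/r₂³) = 1.64101×10^-5 rad/s.
Angle swept by the target during transfer: ω₂·t = 1.47348 rad = 84.42°.
The probe traverses 180° on the transfer ellipse, so the target must lead by 180° − 84.42° = 95.58°.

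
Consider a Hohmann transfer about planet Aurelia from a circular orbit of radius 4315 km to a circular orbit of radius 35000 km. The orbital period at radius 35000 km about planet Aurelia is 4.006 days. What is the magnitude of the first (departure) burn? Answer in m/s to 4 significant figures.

From Kepler's third law T² = 4π²r³/μ at r = 35000 km, T = 4.006 days = 4.006 × 86400 s = 3.461184×10^5 s: μ = 4π²r³/T² = 14129.1 km³/s².
Transfer-ellipse semi-major axis a_t = (r₁ + r₂)/2 = (4315 + 35000)/2 = 19657.5 km.
Circular speed at r = 4315 km: v_c = √(μ/r) = 1.810 km/s.
Transfer-orbit speed at the same r (vis-viva, a = a_t): v_t = √[μ(2/r − 1/a_t)] = 2.415 km/s.
Δv₁ = |v_t − v_c| = |2.415 − 1.810| = 0.6050 km/s.

Δv₁ = 605.0 m/s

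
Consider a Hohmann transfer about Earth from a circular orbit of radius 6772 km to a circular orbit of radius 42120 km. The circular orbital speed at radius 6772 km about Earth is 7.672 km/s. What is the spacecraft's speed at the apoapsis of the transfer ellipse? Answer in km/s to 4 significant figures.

From the circular-orbit relation v² = μ/r at r = 6772 km: μ = v²r = (7.672)² × 6772 = 3.98597×10^5 km³/s².
Transfer-ellipse semi-major axis a_t = (r₁ + r₂)/2 = (6772 + 42120)/2 = 24446 km.
The apoapsis of the transfer ellipse is at r = 42120 km.
From the vis-viva equation, v = √[μ(2/r − 1/a_t)] = 1.619 km/s.

v = 1.619 km/s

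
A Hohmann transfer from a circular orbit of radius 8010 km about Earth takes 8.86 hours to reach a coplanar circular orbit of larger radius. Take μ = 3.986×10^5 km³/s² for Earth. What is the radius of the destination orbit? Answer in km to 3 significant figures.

Transfer time t = 8.86 hours = 31896 s, and t = π√(a_t³/μ).
So a_t = (μ t²/π²)^(1/3) = (3.986×10^5 × (31896)² / π²)^(1/3) = 34507 km.
Since a_t = (r₁ + r₂)/2, r₂ = 2a_t − r₁ = 2×34507 − 8010 = 61004 km.

r₂ = 61000 km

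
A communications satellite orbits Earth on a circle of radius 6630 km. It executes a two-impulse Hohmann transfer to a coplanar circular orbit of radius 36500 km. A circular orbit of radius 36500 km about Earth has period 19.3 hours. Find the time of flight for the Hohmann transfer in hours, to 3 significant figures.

t = 4.38 hours

From Kepler's third law T² = 4π²r³/μ at r = 36500 km, T = 19.3 hours = 19.3 × 3600 s = 69480 s: μ = 4π²r³/T² = 3.97666×10^5 km³/s².
Transfer-ellipse semi-major axis a_t = (r₁ + r₂)/2 = (6630 + 36500)/2 = 21565 km.
Half the transfer-orbit period gives t = π√(a_t³/μ) = 15780 s.
Converting: 15780 s ÷ 3600 s/hour = 4.38 hours.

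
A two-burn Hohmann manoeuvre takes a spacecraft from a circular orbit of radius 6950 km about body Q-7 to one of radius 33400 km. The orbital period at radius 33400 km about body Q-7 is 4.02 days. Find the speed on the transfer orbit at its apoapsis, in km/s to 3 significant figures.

v = 0.355 km/s

From Kepler's third law T² = 4π²r³/μ at r = 33400 km, T = 4.02 days = 4.02 × 86400 s = 3.47328×10^5 s: μ = 4π²r³/T² = 12193.3 km³/s².
Transfer-ellipse semi-major axis a_t = (r₁ + r₂)/2 = (6950 + 33400)/2 = 20175 km.
At apoapsis, r = 33400 km.
Vis-viva: v = √[μ(2/r − 1/a_t)] = √[12193.3 × (2/33400 − 1/20175)] = 0.3546 km/s.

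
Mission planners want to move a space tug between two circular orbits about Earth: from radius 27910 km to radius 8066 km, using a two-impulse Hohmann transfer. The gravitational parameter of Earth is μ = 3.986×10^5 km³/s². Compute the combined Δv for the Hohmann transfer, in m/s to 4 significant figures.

Semi-major axis of the transfer orbit: a_t = (27910 + 8066)/2 = 17988 km.
Circular speed at r₁: v₁ = √(μ/r₁) = √(3.986×10^5/27910) = 3.779 km/s.
Transfer-orbit speed at r₁ (v² = μ(2/r − 1/a)): v_a = √[μ(2/r₁ − 1/a_t)] = 2.531 km/s.
First burn Δv₁ = |v_a − v₁| = 1.248 km/s.
At r₂, v₂ = √(μ/r₂) = 7.0297 km/s.
Transfer-orbit speed at r₂: v_p = √[μ(2/r₂ − 1/a_t)] = 8.7564 km/s.
Second burn Δv₂ = |v₂ − v_p| = 1.727 km/s.
Total Δv = Δv₁ + Δv₂ = 2.975 km/s.

Δv = 2975 m/s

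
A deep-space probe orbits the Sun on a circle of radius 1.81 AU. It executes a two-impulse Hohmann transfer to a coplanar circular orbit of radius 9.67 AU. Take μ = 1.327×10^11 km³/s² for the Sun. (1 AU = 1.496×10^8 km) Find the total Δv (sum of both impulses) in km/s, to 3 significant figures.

Δv = 10.8 km/s

In km: r₁ = 1.81 × 1.496×10^8 = 2.70776×10^8 km; r₂ = 9.67 × 1.496×10^8 = 1.446632×10^9 km.
Transfer-ellipse semi-major axis a_t = (r₁ + r₂)/2 = (2.70776×10^8 + 1.446632×10^9)/2 = 8.58704×10^8 km.
At r₁ the circular-orbit speed is v₁ = √(μ/r₁) = 22.137592 km/s.
On the transfer ellipse at r₁, vis-viva gives v_p = √[μ(2/r₁ − 1/a_t)] = 28.733443 km/s.
First burn Δv₁ = |v_p − v₁| = 6.5959 km/s.
Circular speed at r₂: v₂ = √(μ/r₂) = 9.5776 km/s.
Transfer-orbit speed at r₂: v_a = √[μ(2/r₂ − 1/a_t)] = 5.3782 km/s.
Second burn Δv₂ = |v₂ − v_a| = 4.1994 km/s.
Total Δv = Δv₁ + Δv₂ = 10.80 km/s.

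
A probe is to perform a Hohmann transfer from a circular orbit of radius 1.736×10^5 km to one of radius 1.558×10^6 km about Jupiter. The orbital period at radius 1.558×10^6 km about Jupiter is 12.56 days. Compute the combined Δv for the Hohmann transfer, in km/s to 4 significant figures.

Δv = 14.21 km/s

From Kepler's third law T² = 4π²r³/μ at r = 1.558×10^6 km, T = 12.56 days = 12.56 × 86400 s = 1.085184×10^6 s: μ = 4π²r³/T² = 1.26781×10^8 km³/s².
The Hohmann ellipse has a_t = (r₁ + r₂)/2 = 8.658×10^5 km.
At r₁ the circular-orbit speed is v₁ = √(μ/r₁) = 27.0242 km/s.
Transfer-orbit speed at r₁ (vis-viva equation): v_p = √[μ(2/r₁ − 1/a_t)] = 36.2516 km/s.
First burn Δv₁ = |v_p − v₁| = 9.227 km/s.
Circular speed at r₂: v₂ = √(μ/r₂) = 9.02078 km/s.
Transfer-orbit speed at r₂: v_a = √[μ(2/r₂ − 1/a_t)] = 4.03934 km/s.
Second burn Δv₂ = |v₂ − v_a| = 4.981 km/s.
Total Δv = Δv₁ + Δv₂ = 14.21 km/s.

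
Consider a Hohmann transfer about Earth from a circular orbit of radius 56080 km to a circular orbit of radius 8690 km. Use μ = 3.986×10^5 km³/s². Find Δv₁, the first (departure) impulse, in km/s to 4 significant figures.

Δv₁ = 1.285 km/s

Transfer-ellipse semi-major axis a_t = (r₁ + r₂)/2 = (56080 + 8690)/2 = 32385 km.
On the circular orbit at r = 56080 km, v_c = √(μ/r) = 2.666 km/s.
Vis-viva on the transfer ellipse at r = 56080 km gives v_t = √[μ(2/r − 1/a_t)] = 1.381 km/s.
Δv₁ = |v_t − v_c| = |1.381 − 2.666| = 1.285 km/s.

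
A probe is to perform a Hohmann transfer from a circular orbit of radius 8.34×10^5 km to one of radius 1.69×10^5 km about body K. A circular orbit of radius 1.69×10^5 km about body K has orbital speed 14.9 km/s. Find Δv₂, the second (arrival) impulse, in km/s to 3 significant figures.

From the circular-orbit relation v² = μ/r at r = 1.69×10^5 km: μ = v²r = (14.9)² × 1.69×10^5 = 3.75197×10^7 km³/s².
The Hohmann ellipse has a_t = (r₁ + r₂)/2 = 5.015×10^5 km.
On the circular orbit at r = 1.690×10^5 km, v_c = √(μ/r) = 14.900 km/s.
Transfer-orbit speed at the same r (vis-viva, a = a_t): v_t = √[μ(2/r − 1/a_t)] = 19.215 km/s.
Δv₂ = |v_t − v_c| = |19.215 − 14.900| = 4.315 km/s.

Δv₂ = 4.31 km/s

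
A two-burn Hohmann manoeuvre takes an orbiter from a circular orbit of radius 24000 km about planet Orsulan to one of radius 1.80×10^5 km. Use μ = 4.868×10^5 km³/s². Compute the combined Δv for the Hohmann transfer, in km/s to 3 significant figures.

Semi-major axis of the transfer orbit: a_t = (24000 + 1.800×10^5)/2 = 1.020×10^5 km.
At r₁ the circular-orbit speed is v₁ = √(μ/r₁) = 4.504 km/s.
Transfer-orbit speed at r₁ (vis-viva): v_p = √[μ(2/r₁ − 1/a_t)] = 5.983 km/s.
First burn Δv₁ = |v_p − v₁| = 1.479 km/s.
Circular speed at r₂: v₂ = √(μ/r₂) = 1.6445 km/s.
Transfer-orbit speed at r₂: v_a = √[μ(2/r₂ − 1/a_t)] = 0.79771 km/s.
Second burn Δv₂ = |v₂ − v_a| = 0.8468 km/s.
Δv = Δv₁ + Δv₂ = 1.479 + 0.8468 = 2.326 km/s.

Δv = 2.33 km/s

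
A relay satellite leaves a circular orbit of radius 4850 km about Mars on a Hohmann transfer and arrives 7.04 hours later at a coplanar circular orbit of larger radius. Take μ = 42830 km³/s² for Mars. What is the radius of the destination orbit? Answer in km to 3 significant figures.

r₂ = 23300 km

Transfer time t = 7.04 hours = 25344 s, and t = π√(a_t³/μ).
So a_t = (μ t²/π²)^(1/3) = (42830 × (25344)² / π²)^(1/3) = 14073 km.
Since a_t = (r₁ + r₂)/2, r₂ = 2a_t − r₁ = 2×14073 − 4850 = 23296 km.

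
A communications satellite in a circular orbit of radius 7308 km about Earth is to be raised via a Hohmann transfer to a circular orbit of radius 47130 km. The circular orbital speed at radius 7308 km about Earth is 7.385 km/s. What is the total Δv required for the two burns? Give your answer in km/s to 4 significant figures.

From the circular-orbit relation v² = μ/r at r = 7308 km: μ = v²r = (7.385)² × 7308 = 3.98565×10^5 km³/s².
Semi-major axis of the transfer orbit: a_t = (7308 + 47130)/2 = 27219 km.
Circular speed at r₁: v₁ = √(μ/r₁) = √(3.98565×10^5/7308) = 7.385 km/s.
On the transfer ellipse at r₁, vis-viva equation gives v_p = √[μ(2/r₁ − 1/a_t)] = 9.718 km/s.
First burn Δv₁ = |v_p − v₁| = 2.333 km/s.
At r₂, v₂ = √(μ/r₂) = 2.908 km/s.
Transfer-orbit speed at r₂: v_a = √[μ(2/r₂ − 1/a_t)] = 1.507 km/s.
Second burn Δv₂ = |v₂ − v_a| = 1.401 km/s.
Δv = Δv₁ + Δv₂ = 2.333 + 1.401 = 3.734 km/s.

Δv = 3.734 km/s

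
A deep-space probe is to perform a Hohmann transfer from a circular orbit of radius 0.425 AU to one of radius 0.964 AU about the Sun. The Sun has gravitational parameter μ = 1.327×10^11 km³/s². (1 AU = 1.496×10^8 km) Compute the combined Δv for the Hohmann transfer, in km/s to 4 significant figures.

Δv = 14.74 km/s

In km: r₁ = 0.425 × 1.496×10^8 = 6.358×10^7 km; r₂ = 0.964 × 1.496×10^8 = 1.442144×10^8 km.
The Hohmann ellipse has a_t = (r₁ + r₂)/2 = 1.038972×10^8 km.
At r₁ the circular-orbit speed is v₁ = √(μ/r₁) = 45.685 km/s.
Transfer-orbit speed at r₁ (v² = μ(2/r − 1/a)): v_p = √[μ(2/r₁ − 1/a_t)] = 53.824 km/s.
First burn Δv₁ = |v_p − v₁| = 8.139 km/s.
Circular speed at r₂: v₂ = √(μ/r₂) = 30.3341 km/s.
Transfer-orbit speed at r₂: v_a = √[μ(2/r₂ − 1/a_t)] = 23.7295 km/s.
Second burn Δv₂ = |v₂ − v_a| = 6.605 km/s.
Total Δv = Δv₁ + Δv₂ = 14.74 km/s.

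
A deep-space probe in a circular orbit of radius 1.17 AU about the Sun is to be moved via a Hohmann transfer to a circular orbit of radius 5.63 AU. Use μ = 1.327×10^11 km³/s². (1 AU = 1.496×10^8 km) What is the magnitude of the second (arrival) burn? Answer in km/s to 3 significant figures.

In km: r₁ = 1.17 × 1.496×10^8 = 1.75032×10^8 km; r₂ = 5.63 × 1.496×10^8 = 8.42248×10^8 km.
The Hohmann ellipse has a_t = (r₁ + r₂)/2 = 5.0864×10^8 km.
On the circular orbit at r = 8.42248×10^8 km, v_c = √(μ/r) = 12.552 km/s.
Transfer-orbit speed at the same r (vis-viva, a = a_t): v_t = √[μ(2/r − 1/a_t)] = 7.3632 km/s.
Δv₂ = |v_t − v_c| = |7.3632 − 12.552| = 5.189 km/s.

Δv₂ = 5.19 km/s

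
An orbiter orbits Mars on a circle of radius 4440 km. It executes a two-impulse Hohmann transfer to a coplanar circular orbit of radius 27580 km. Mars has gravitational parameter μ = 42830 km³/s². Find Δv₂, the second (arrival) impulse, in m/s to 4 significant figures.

The Hohmann ellipse has a_t = (r₁ + r₂)/2 = 16010 km.
On the circular orbit at r = 27580 km, v_c = √(μ/r) = 1.2462 km/s.
Vis-viva on the transfer ellipse at r = 27580 km gives v_t = √[μ(2/r − 1/a_t)] = 0.65626 km/s.
Δv₂ = |v_t − v_c| = |0.65626 − 1.2462| = 0.5899 km/s.

Δv₂ = 589.9 m/s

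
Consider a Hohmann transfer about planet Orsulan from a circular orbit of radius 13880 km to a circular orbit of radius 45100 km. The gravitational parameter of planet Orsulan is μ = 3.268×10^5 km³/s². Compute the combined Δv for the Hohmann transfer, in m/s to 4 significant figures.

The Hohmann ellipse has a_t = (r₁ + r₂)/2 = 29490 km.
Circular speed at r₁: v₁ = √(μ/r₁) = √(3.268×10^5/13880) = 4.8523 km/s.
Transfer-orbit speed at r₁ (vis-viva): v_p = √[μ(2/r₁ − 1/a_t)] = 6.0006 km/s.
First burn Δv₁ = |v_p − v₁| = 1.148 km/s.
At r₂, v₂ = √(μ/r₂) = 2.6919 km/s.
Transfer-orbit speed at r₂: v_a = √[μ(2/r₂ − 1/a_t)] = 1.8468 km/s.
Second burn Δv₂ = |v₂ − v_a| = 0.8451 km/s.
Δv = Δv₁ + Δv₂ = 1.148 + 0.8451 = 1.993 km/s.

Δv = 1993 m/s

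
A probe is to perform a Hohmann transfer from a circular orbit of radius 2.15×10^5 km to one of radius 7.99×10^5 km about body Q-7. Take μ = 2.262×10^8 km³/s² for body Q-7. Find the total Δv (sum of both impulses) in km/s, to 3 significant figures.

The Hohmann ellipse has a_t = (r₁ + r₂)/2 = 5.070×10^5 km.
Circular speed at r₁: v₁ = √(μ/r₁) = √(2.262×10^8/2.150×10^5) = 32.436 km/s.
On the transfer ellipse at r₁, vis-viva gives v_p = √[μ(2/r₁ − 1/a_t)] = 40.719 km/s.
First burn Δv₁ = |v_p − v₁| = 8.283 km/s.
At r₂, v₂ = √(μ/r₂) = 16.826 km/s.
Transfer-orbit speed at r₂: v_a = √[μ(2/r₂ − 1/a_t)] = 10.957 km/s.
Second burn Δv₂ = |v₂ − v_a| = 5.869 km/s.
Δv = Δv₁ + Δv₂ = 8.283 + 5.869 = 14.15 km/s.

Δv = 14.2 km/s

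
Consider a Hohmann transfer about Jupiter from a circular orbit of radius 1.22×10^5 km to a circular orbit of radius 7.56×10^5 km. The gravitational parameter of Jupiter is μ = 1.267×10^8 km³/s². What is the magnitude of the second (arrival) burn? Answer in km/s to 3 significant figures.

The Hohmann ellipse has a_t = (r₁ + r₂)/2 = 4.390×10^5 km.
On the circular orbit at r = 7.560×10^5 km, v_c = √(μ/r) = 12.946 km/s.
Vis-viva on the transfer ellipse at r = 7.560×10^5 km gives v_t = √[μ(2/r − 1/a_t)] = 6.8246 km/s.
Δv₂ = |v_t − v_c| = |6.8246 − 12.946| = 6.121 km/s.

Δv₂ = 6.12 km/s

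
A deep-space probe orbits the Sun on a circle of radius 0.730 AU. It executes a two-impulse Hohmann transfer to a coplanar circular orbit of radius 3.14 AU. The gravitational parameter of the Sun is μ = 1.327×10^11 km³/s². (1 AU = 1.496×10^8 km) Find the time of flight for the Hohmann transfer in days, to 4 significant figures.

t = 491.6 days

In km: r₁ = 0.730 × 1.496×10^8 = 1.09208×10^8 km; r₂ = 3.14 × 1.496×10^8 = 4.69744×10^8 km.
The Hohmann ellipse has a_t = (r₁ + r₂)/2 = 2.89476×10^8 km.
By Kepler's third law the transfer-orbit period is T = 2π√(a_t³/μ), so t = T/2 = 4.247×10^7 s.
Converting: 4.247×10^7 s ÷ 86400 s/day = 491.6 days.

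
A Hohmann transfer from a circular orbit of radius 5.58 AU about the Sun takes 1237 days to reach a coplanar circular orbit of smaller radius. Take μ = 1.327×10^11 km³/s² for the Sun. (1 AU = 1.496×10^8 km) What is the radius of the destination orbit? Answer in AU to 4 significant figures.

r₂ = 1.579 AU

In km: r₁ = 5.58 × 1.496×10^8 = 8.34768×10^8 km.
Transfer time t = 1237 days = 1.068768×10^8 s, and t = π√(a_t³/μ).
So a_t = (μ t²/π²)^(1/3) = (1.327×10^11 × (1.068768×10^8)² / π²)^(1/3) = 5.3552×10^8 km.
Since a_t = (r₁ + r₂)/2, r₂ = 2a_t − r₁ = 2×5.3552×10^8 − 8.34768×10^8 = 2.36272×10^8 km.
In AU: r₂ = 2.36272×10^8 / 1.496×10^8 = 1.579 AU.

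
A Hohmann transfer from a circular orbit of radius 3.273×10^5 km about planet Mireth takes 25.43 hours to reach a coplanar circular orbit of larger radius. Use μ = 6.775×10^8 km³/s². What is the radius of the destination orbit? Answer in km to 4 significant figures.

r₂ = 1.336×10^6 km

Transfer time t = 25.43 hours = 91548 s, and t = π√(a_t³/μ).
So a_t = (μ t²/π²)^(1/3) = (6.775×10^8 × (91548)² / π²)^(1/3) = 8.3170×10^5 km.
Since a_t = (r₁ + r₂)/2, r₂ = 2a_t − r₁ = 2×8.3170×10^5 − 3.273×10^5 = 1.3361×10^6 km.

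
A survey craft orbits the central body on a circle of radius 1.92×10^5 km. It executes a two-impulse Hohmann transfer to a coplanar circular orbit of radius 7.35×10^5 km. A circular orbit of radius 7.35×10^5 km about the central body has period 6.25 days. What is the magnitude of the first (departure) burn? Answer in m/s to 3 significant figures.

From Kepler's third law T² = 4π²r³/μ at r = 7.35×10^5 km, T = 6.25 days = 6.25 × 86400 s = 5.400×10^5 s: μ = 4π²r³/T² = 5.37569×10^7 km³/s².
Semi-major axis of the transfer orbit: a_t = (1.920×10^5 + 7.350×10^5)/2 = 4.635×10^5 km.
Circular speed at r = 1.920×10^5 km: v_c = √(μ/r) = 16.733 km/s.
Transfer-orbit speed at the same r (vis-viva, a = a_t): v_t = √[μ(2/r − 1/a_t)] = 21.071 km/s.
Δv₁ = |v_t − v_c| = |21.071 − 16.733| = 4.338 km/s.

Δv₁ = 4340 m/s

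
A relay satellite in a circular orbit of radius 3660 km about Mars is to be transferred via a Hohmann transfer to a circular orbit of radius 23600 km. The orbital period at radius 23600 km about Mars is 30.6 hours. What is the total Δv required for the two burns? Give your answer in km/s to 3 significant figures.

Δv = 1.73 km/s

From Kepler's third law T² = 4π²r³/μ at r = 23600 km, T = 30.6 hours = 30.6 × 3600 s = 1.1016×10^5 s: μ = 4π²r³/T² = 42761.0 km³/s².
Semi-major axis of the transfer orbit: a_t = (3660 + 23600)/2 = 13630 km.
Circular speed at r₁: v₁ = √(μ/r₁) = √(42761.0/3660) = 3.4181 km/s.
On the transfer ellipse at r₁, v² = μ(2/r − 1/a) gives v_p = √[μ(2/r₁ − 1/a_t)] = 4.4977 km/s.
First burn Δv₁ = |v_p − v₁| = 1.0796 km/s.
Circular speed at r₂: v₂ = √(μ/r₂) = 1.34607 km/s.
Transfer-orbit speed at r₂: v_a = √[μ(2/r₂ − 1/a_t)] = 0.697526 km/s.
Second burn Δv₂ = |v₂ − v_a| = 0.64854 km/s.
Δv = Δv₁ + Δv₂ = 1.0796 + 0.64854 = 1.728 km/s.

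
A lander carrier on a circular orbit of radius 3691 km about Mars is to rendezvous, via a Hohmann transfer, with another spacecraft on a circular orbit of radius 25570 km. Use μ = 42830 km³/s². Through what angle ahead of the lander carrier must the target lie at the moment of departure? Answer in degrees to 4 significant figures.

Transfer-ellipse semi-major axis a_t = (r₁ + r₂)/2 = (3691 + 25570)/2 = 14630.5 km.
The half-period of the transfer ellipse is t = π√(a_t³/μ) = 26863.62 s.
Target angular speed ω₂ = √(μ/r₂³) = 5.061485×10^-5 rad/s.
Angle swept by the target during transfer: ω₂·t = 1.359698 rad = 77.90°.
The lander carrier traverses 180° on the transfer ellipse, so the target must lead by 180° − 77.90° = 102.1°.

φ = 102.1°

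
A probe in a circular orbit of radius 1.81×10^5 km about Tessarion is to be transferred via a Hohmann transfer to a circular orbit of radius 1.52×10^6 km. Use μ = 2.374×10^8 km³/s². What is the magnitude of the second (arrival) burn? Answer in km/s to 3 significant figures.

Transfer-ellipse semi-major axis a_t = (r₁ + r₂)/2 = (1.810×10^5 + 1.520×10^6)/2 = 8.505×10^5 km.
Circular speed at r = 1.520×10^6 km: v_c = √(μ/r) = 12.497 km/s.
Transfer-orbit speed at the same r (vis-viva, a = a_t): v_t = √[μ(2/r − 1/a_t)] = 5.7653 km/s.
Δv₂ = |v_t − v_c| = |5.7653 − 12.497| = 6.732 km/s.

Δv₂ = 6.73 km/s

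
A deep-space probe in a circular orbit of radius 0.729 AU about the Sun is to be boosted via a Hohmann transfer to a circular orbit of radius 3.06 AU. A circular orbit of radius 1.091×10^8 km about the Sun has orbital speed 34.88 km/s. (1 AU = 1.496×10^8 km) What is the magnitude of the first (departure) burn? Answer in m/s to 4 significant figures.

Δv₁ = 9451 m/s

From the circular-orbit relation v² = μ/r at r = 1.091×10^8 km: μ = v²r = (34.88)² × 1.091×10^8 = 1.32733×10^11 km³/s².
In km: r₁ = 0.729 × 1.496×10^8 = 1.090584×10^8 km; r₂ = 3.06 × 1.496×10^8 = 4.57776×10^8 km.
The Hohmann ellipse has a_t = (r₁ + r₂)/2 = 2.834172×10^8 km.
On the circular orbit at r = 1.090584×10^8 km, v_c = √(μ/r) = 34.887 km/s.
Transfer-orbit speed at the same r (vis-viva, a = a_t): v_t = √[μ(2/r − 1/a_t)] = 44.338 km/s.
Δv₁ = |v_t − v_c| = |44.338 − 34.887| = 9.451 km/s.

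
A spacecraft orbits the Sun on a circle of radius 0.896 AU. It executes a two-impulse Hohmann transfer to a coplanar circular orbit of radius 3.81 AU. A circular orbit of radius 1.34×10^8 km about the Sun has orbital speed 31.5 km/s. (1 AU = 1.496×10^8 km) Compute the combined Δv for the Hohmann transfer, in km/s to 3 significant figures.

From the circular-orbit relation v² = μ/r at r = 1.34×10^8 km: μ = v²r = (31.5)² × 1.34×10^8 = 1.32962×10^11 km³/s².
In km: r₁ = 0.896 × 1.496×10^8 = 1.340416×10^8 km; r₂ = 3.81 × 1.496×10^8 = 5.69976×10^8 km.
Transfer-ellipse semi-major axis a_t = (r₁ + r₂)/2 = (1.340416×10^8 + 5.69976×10^8)/2 = 3.520088×10^8 km.
At r₁ the circular-orbit speed is v₁ = √(μ/r₁) = 31.495 km/s.
On the transfer ellipse at r₁, v² = μ(2/r − 1/a) gives v_p = √[μ(2/r₁ − 1/a_t)] = 40.077 km/s.
First burn Δv₁ = |v_p − v₁| = 8.582 km/s.
At r₂, v₂ = √(μ/r₂) = 15.273 km/s.
Transfer-orbit speed at r₂: v_a = √[μ(2/r₂ − 1/a_t)] = 9.4249 km/s.
Second burn Δv₂ = |v₂ − v_a| = 5.848 km/s.
Total Δv = Δv₁ + Δv₂ = 14.43 km/s.

Δv = 14.4 km/s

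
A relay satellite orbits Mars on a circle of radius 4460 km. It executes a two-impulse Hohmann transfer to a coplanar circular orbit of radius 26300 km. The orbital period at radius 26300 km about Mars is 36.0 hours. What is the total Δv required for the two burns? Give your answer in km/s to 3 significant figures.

Δv = 1.54 km/s

From Kepler's third law T² = 4π²r³/μ at r = 26300 km, T = 36.0 hours = 36.0 × 3600 s = 1.296×10^5 s: μ = 4π²r³/T² = 42758.0 km³/s².
Transfer-ellipse semi-major axis a_t = (r₁ + r₂)/2 = (4460 + 26300)/2 = 15380 km.
Circular speed at r₁: v₁ = √(μ/r₁) = √(42758.0/4460) = 3.0963 km/s.
Transfer-orbit speed at r₁ (vis-viva equation): v_p = √[μ(2/r₁ − 1/a_t)] = 4.0489 km/s.
First burn Δv₁ = |v_p − v₁| = 0.9526 km/s.
Circular speed at r₂: v₂ = √(μ/r₂) = 1.275 km/s.
Transfer-orbit speed at r₂: v_a = √[μ(2/r₂ − 1/a_t)] = 0.6866 km/s.
Second burn Δv₂ = |v₂ − v_a| = 0.5884 km/s.
Total Δv = Δv₁ + Δv₂ = 1.541 km/s.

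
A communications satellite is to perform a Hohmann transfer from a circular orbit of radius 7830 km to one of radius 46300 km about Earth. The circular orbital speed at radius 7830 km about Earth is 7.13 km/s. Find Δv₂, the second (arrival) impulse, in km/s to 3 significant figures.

From the circular-orbit relation v² = μ/r at r = 7830 km: μ = v²r = (7.13)² × 7830 = 3.98053×10^5 km³/s².
Transfer-ellipse semi-major axis a_t = (r₁ + r₂)/2 = (7830 + 46300)/2 = 27065 km.
Circular speed at r = 46300 km: v_c = √(μ/r) = 2.932 km/s.
Vis-viva on the transfer ellipse at r = 46300 km gives v_t = √[μ(2/r − 1/a_t)] = 1.577 km/s.
Δv₂ = |v_t − v_c| = |1.577 − 2.932| = 1.355 km/s.

Δv₂ = 1.36 km/s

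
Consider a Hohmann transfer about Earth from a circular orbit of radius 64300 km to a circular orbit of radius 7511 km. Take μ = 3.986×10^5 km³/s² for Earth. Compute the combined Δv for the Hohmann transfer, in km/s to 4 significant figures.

Transfer-ellipse semi-major axis a_t = (r₁ + r₂)/2 = (64300 + 7511)/2 = 35905.5 km.
At r₁ the circular-orbit speed is v₁ = √(μ/r₁) = 2.490 km/s.
Transfer-orbit speed at r₁ (v² = μ(2/r − 1/a)): v_a = √[μ(2/r₁ − 1/a_t)] = 1.139 km/s.
First burn Δv₁ = |v_a − v₁| = 1.351 km/s.
At r₂, v₂ = √(μ/r₂) = 7.285 km/s.
Transfer-orbit speed at r₂: v_p = √[μ(2/r₂ − 1/a_t)] = 9.749 km/s.
Second burn Δv₂ = |v₂ − v_p| = 2.464 km/s.
Total Δv = Δv₁ + Δv₂ = 3.815 km/s.

Δv = 3.815 km/s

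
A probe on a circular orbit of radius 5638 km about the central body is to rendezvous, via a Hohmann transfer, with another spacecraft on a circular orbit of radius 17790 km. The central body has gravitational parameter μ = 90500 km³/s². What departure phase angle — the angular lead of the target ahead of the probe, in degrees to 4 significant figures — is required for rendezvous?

φ = 83.82°

Transfer-ellipse semi-major axis a_t = (r₁ + r₂)/2 = (5638 + 17790)/2 = 11714 km.
The half-period of the transfer ellipse is t = π√(a_t³/μ) = 13240 s.
Target angular speed ω₂ = √(μ/r₂³) = 1.2678×10^-4 rad/s.
Angle swept by the target during transfer: ω₂·t = 1.6786 rad = 96.18°.
The probe traverses 180° on the transfer ellipse, so the target must lead by 180° − 96.18° = 83.82°.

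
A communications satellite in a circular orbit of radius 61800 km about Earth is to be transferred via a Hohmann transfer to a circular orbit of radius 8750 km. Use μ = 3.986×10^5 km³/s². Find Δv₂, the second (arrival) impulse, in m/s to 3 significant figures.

Δv₂ = 2180 m/s

The Hohmann ellipse has a_t = (r₁ + r₂)/2 = 35275 km.
Circular speed at r = 8750 km: v_c = √(μ/r) = 6.7494 km/s.
Vis-viva on the transfer ellipse at r = 8750 km gives v_t = √[μ(2/r − 1/a_t)] = 8.9336 km/s.
Δv₂ = |v_t − v_c| = |8.9336 − 6.7494| = 2.184 km/s.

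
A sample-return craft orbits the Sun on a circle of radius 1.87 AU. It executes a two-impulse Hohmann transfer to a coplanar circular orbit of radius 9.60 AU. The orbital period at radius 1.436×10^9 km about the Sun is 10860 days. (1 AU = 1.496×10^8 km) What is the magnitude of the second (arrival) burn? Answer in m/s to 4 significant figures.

From Kepler's third law T² = 4π²r³/μ at r = 1.436×10^9 km, T = 10860 days = 10860 × 86400 s = 9.38304×10^8 s: μ = 4π²r³/T² = 1.32781×10^11 km³/s².
In km: r₁ = 1.87 × 1.496×10^8 = 2.79752×10^8 km; r₂ = 9.60 × 1.496×10^8 = 1.43616×10^9 km.
The Hohmann ellipse has a_t = (r₁ + r₂)/2 = 8.57956×10^8 km.
On the circular orbit at r = 1.43616×10^9 km, v_c = √(μ/r) = 9.6154 km/s.
Transfer-orbit speed at the same r (vis-viva, a = a_t): v_t = √[μ(2/r − 1/a_t)] = 5.4906 km/s.
Δv₂ = |v_t − v_c| = |5.4906 − 9.6154| = 4.125 km/s.

Δv₂ = 4125 m/s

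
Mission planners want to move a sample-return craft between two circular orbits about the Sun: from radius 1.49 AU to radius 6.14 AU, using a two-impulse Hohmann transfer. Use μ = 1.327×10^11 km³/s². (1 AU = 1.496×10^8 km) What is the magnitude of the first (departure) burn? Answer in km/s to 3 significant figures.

In km: r₁ = 1.49 × 1.496×10^8 = 2.22904×10^8 km; r₂ = 6.14 × 1.496×10^8 = 9.18544×10^8 km.
Semi-major axis of the transfer orbit: a_t = (2.22904×10^8 + 9.18544×10^8)/2 = 5.70724×10^8 km.
On the circular orbit at r = 2.22904×10^8 km, v_c = √(μ/r) = 24.399 km/s.
Transfer-orbit speed at the same r (vis-viva, a = a_t): v_t = √[μ(2/r − 1/a_t)] = 30.954 km/s.
Δv₁ = |v_t − v_c| = |30.954 − 24.399| = 6.555 km/s.

Δv₁ = 6.55 km/s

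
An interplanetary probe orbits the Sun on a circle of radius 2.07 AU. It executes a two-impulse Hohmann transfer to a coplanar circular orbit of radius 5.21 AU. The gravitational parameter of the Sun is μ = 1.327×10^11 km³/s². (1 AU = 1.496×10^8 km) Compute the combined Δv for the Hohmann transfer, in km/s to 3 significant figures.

Δv = 7.27 km/s

In km: r₁ = 2.07 × 1.496×10^8 = 3.09672×10^8 km; r₂ = 5.21 × 1.496×10^8 = 7.79416×10^8 km.
Transfer-ellipse semi-major axis a_t = (r₁ + r₂)/2 = (3.09672×10^8 + 7.79416×10^8)/2 = 5.44544×10^8 km.
Circular speed at r₁: v₁ = √(μ/r₁) = √(1.327×10^11/3.09672×10^8) = 20.700674 km/s.
Transfer-orbit speed at r₁ (vis-viva equation): v_p = √[μ(2/r₁ − 1/a_t)] = 24.765817 km/s.
First burn Δv₁ = |v_p − v₁| = 4.06514 km/s.
Circular speed at r₂: v₂ = √(μ/r₂) = 13.04821 km/s.
Transfer-orbit speed at r₂: v_a = √[μ(2/r₂ − 1/a_t)] = 9.839778 km/s.
Second burn Δv₂ = |v₂ − v_a| = 3.20843 km/s.
Total Δv = Δv₁ + Δv₂ = 7.274 km/s.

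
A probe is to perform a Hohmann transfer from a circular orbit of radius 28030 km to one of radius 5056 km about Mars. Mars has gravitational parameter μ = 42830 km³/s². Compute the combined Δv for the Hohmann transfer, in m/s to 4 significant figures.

Δv = 1431 m/s

Semi-major axis of the transfer orbit: a_t = (28030 + 5056)/2 = 16543 km.
At r₁ the circular-orbit speed is v₁ = √(μ/r₁) = 1.23613 km/s.
Transfer-orbit speed at r₁ (vis-viva equation): v_a = √[μ(2/r₁ − 1/a_t)] = 0.683375 km/s.
First burn Δv₁ = |v_a − v₁| = 0.5528 km/s.
Circular speed at r₂: v₂ = √(μ/r₂) = 2.911 km/s.
Transfer-orbit speed at r₂: v_p = √[μ(2/r₂ − 1/a_t)] = 3.789 km/s.
Second burn Δv₂ = |v₂ − v_p| = 0.8780 km/s.
Total Δv = Δv₁ + Δv₂ = 1.431 km/s.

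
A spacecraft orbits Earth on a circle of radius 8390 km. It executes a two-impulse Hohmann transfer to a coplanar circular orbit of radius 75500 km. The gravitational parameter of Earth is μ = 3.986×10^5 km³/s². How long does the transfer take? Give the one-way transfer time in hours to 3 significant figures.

Transfer-ellipse semi-major axis a_t = (r₁ + r₂)/2 = (8390 + 75500)/2 = 41945 km.
Transfer time t = π√(a_t³/μ) = π√((41945)³ / 3.986×10^5) = 42750 s.
Converting: 42750 s ÷ 3600 s/hour = 11.9 hours.

t = 11.9 hours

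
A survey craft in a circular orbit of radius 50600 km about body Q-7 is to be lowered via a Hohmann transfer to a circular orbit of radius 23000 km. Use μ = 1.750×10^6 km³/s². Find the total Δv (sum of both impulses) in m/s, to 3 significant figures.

Δv = 2740 m/s

Semi-major axis of the transfer orbit: a_t = (50600 + 23000)/2 = 36800 km.
Circular speed at r₁: v₁ = √(μ/r₁) = √(1.750×10^6/50600) = 5.8809 km/s.
On the transfer ellipse at r₁, v² = μ(2/r − 1/a) gives v_a = √[μ(2/r₁ − 1/a_t)] = 4.6493 km/s.
First burn Δv₁ = |v_a − v₁| = 1.2316 km/s.
Circular speed at r₂: v₂ = √(μ/r₂) = 8.72278 km/s.
Transfer-orbit speed at r₂: v_p = √[μ(2/r₂ − 1/a_t)] = 10.2284 km/s.
Second burn Δv₂ = |v₂ − v_p| = 1.5056 km/s.
Δv = Δv₁ + Δv₂ = 1.2316 + 1.5056 = 2.737 km/s.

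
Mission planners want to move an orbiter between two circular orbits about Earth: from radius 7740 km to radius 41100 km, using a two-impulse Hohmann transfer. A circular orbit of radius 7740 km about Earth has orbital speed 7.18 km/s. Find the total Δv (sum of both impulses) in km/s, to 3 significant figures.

From the circular-orbit relation v² = μ/r at r = 7740 km: μ = v²r = (7.18)² × 7740 = 3.99016×10^5 km³/s².
The Hohmann ellipse has a_t = (r₁ + r₂)/2 = 24420 km.
At r₁ the circular-orbit speed is v₁ = √(μ/r₁) = 7.18000 km/s.
Transfer-orbit speed at r₁ (v² = μ(2/r − 1/a)): v_p = √[μ(2/r₁ − 1/a_t)] = 9.31478 km/s.
First burn Δv₁ = |v_p − v₁| = 2.13478 km/s.
Circular speed at r₂: v₂ = √(μ/r₂) = 3.11583 km/s.
Transfer-orbit speed at r₂: v_a = √[μ(2/r₂ − 1/a_t)] = 1.75417 km/s.
Second burn Δv₂ = |v₂ − v_a| = 1.36166 km/s.
Total Δv = Δv₁ + Δv₂ = 3.496 km/s.

Δv = 3.50 km/s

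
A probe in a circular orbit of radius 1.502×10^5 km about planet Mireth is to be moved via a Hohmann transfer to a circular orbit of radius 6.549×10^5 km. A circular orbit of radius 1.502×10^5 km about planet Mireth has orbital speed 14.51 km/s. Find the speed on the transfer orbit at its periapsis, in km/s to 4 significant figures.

From the circular-orbit relation v² = μ/r at r = 1.502×10^5 km: μ = v²r = (14.51)² × 1.502×10^5 = 3.16231×10^7 km³/s².
The Hohmann ellipse has a_t = (r₁ + r₂)/2 = 4.0255×10^5 km.
At periapsis, r = 1.502×10^5 km.
Vis-viva: v = √[μ(2/r − 1/a_t)] = √[3.16231×10^7 × (2/1.502×10^5 − 1/4.0255×10^5)] = 18.51 km/s.

v = 18.51 km/s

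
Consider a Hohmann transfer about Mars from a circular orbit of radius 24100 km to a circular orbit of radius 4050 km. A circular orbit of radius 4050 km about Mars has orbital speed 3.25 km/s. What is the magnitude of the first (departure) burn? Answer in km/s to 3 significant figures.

Δv₁ = 0.618 km/s

From the circular-orbit relation v² = μ/r at r = 4050 km: μ = v²r = (3.25)² × 4050 = 42778.1 km³/s².
Transfer-ellipse semi-major axis a_t = (r₁ + r₂)/2 = (24100 + 4050)/2 = 14075 km.
On the circular orbit at r = 24100 km, v_c = √(μ/r) = 1.3323 km/s.
Vis-viva on the transfer ellipse at r = 24100 km gives v_t = √[μ(2/r − 1/a_t)] = 0.71467 km/s.
Δv₁ = |v_t − v_c| = |0.71467 − 1.3323| = 0.6176 km/s.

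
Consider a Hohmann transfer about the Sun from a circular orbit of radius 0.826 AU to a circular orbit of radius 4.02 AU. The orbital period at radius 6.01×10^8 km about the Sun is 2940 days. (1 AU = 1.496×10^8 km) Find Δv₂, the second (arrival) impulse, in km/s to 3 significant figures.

From Kepler's third law T² = 4π²r³/μ at r = 6.01×10^8 km, T = 2940 days = 2940 × 86400 s = 2.54016×10^8 s: μ = 4π²r³/T² = 1.32819×10^11 km³/s².
In km: r₁ = 0.826 × 1.496×10^8 = 1.235696×10^8 km; r₂ = 4.02 × 1.496×10^8 = 6.01392×10^8 km.
Transfer-ellipse semi-major axis a_t = (r₁ + r₂)/2 = (1.235696×10^8 + 6.01392×10^8)/2 = 3.624808×10^8 km.
Circular speed at r = 6.01392×10^8 km: v_c = √(μ/r) = 14.861 km/s.
Transfer-orbit speed at the same r (vis-viva, a = a_t): v_t = √[μ(2/r − 1/a_t)] = 8.6769 km/s.
Δv₂ = |v_t − v_c| = |8.6769 − 14.861| = 6.184 km/s.

Δv₂ = 6.18 km/s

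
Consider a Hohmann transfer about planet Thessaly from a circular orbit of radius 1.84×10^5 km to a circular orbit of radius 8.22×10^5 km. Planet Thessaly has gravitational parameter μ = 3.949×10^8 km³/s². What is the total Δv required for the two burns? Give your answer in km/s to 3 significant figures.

Semi-major axis of the transfer orbit: a_t = (1.840×10^5 + 8.220×10^5)/2 = 5.030×10^5 km.
Circular speed at r₁: v₁ = √(μ/r₁) = √(3.949×10^8/1.840×10^5) = 46.3271 km/s.
Transfer-orbit speed at r₁ (vis-viva equation): v_p = √[μ(2/r₁ − 1/a_t)] = 59.2225 km/s.
First burn Δv₁ = |v_p − v₁| = 12.90 km/s.
Circular speed at r₂: v₂ = √(μ/r₂) = 21.9183 km/s.
Transfer-orbit speed at r₂: v_a = √[μ(2/r₂ − 1/a_t)] = 13.2566 km/s.
Second burn Δv₂ = |v₂ − v_a| = 8.662 km/s.
Δv = Δv₁ + Δv₂ = 12.90 + 8.662 = 21.56 km/s.

Δv = 21.6 km/s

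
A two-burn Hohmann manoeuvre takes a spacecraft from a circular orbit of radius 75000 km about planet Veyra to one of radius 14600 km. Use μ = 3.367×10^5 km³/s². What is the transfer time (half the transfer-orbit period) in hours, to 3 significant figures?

t = 14.3 hours

Transfer-ellipse semi-major axis a_t = (r₁ + r₂)/2 = (75000 + 14600)/2 = 44800 km.
By Kepler's third law the transfer-orbit period is T = 2π√(a_t³/μ), so t = T/2 = 51340 s.
Converting: 51340 s ÷ 3600 s/hour = 14.3 hours.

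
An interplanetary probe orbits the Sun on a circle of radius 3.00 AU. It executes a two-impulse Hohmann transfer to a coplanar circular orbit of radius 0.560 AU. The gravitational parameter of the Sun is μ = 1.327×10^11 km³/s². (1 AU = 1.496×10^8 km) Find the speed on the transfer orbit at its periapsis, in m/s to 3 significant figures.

v = 51700 m/s

In km: r₁ = 3.00 × 1.496×10^8 = 4.488×10^8 km; r₂ = 0.560 × 1.496×10^8 = 8.3776×10^7 km.
The Hohmann ellipse has a_t = (r₁ + r₂)/2 = 2.66288×10^8 km.
At periapsis, r = 8.3776×10^7 km.
Applying v² = μ(2/r − 1/a_t): v = 51.67 km/s.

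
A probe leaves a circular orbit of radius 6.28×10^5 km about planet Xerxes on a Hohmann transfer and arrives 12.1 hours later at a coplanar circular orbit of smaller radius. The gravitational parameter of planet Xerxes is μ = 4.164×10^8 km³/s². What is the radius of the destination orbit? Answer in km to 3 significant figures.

Transfer time t = 12.1 hours = 43560 s, and t = π√(a_t³/μ).
So a_t = (μ t²/π²)^(1/3) = (4.164×10^8 × (43560)² / π²)^(1/3) = 4.3099×10^5 km.
Since a_t = (r₁ + r₂)/2, r₂ = 2a_t − r₁ = 2×4.3099×10^5 − 6.280×10^5 = 2.3398×10^5 km.

r₂ = 2.34×10^5 km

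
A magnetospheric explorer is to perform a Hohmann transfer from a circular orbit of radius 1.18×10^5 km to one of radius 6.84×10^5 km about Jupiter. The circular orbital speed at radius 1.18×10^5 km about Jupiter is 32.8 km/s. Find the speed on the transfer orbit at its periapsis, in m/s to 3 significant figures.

From the circular-orbit relation v² = μ/r at r = 1.18×10^5 km: μ = v²r = (32.8)² × 1.18×10^5 = 1.26949×10^8 km³/s².
The Hohmann ellipse has a_t = (r₁ + r₂)/2 = 4.010×10^5 km.
At periapsis, r = 1.180×10^5 km.
Applying v² = μ(2/r − 1/a_t): v = 42.84 km/s.

v = 42800 m/s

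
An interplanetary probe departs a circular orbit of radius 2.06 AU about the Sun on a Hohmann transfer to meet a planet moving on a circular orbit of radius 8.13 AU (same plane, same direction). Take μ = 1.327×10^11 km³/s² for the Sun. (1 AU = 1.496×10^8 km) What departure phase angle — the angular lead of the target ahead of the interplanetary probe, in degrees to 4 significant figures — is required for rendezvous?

In km: r₁ = 2.06 × 1.496×10^8 = 3.08176×10^8 km; r₂ = 8.13 × 1.496×10^8 = 1.216248×10^9 km.
Transfer-ellipse semi-major axis a_t = (r₁ + r₂)/2 = (3.08176×10^8 + 1.216248×10^9)/2 = 7.62212×10^8 km.
Transfer time t = π√(a_t³/μ) = 1.8148×10^8 s.
Target angular speed ω₂ = √(μ/r₂³) = 8.5882×10^-9 rad/s.
Angle swept by the target during transfer: ω₂·t = 1.5586 rad = 89.30°.
The interplanetary probe traverses 180° on the transfer ellipse, so the target must lead by 180° − 89.30° = 90.70°.

φ = 90.70°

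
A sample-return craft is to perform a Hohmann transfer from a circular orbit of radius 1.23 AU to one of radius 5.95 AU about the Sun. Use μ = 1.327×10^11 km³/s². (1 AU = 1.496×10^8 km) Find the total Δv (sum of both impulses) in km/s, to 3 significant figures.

Δv = 12.8 km/s

In km: r₁ = 1.23 × 1.496×10^8 = 1.84008×10^8 km; r₂ = 5.95 × 1.496×10^8 = 8.9012×10^8 km.
Semi-major axis of the transfer orbit: a_t = (1.84008×10^8 + 8.9012×10^8)/2 = 5.37064×10^8 km.
Circular speed at r₁: v₁ = √(μ/r₁) = √(1.327×10^11/1.84008×10^8) = 26.8545 km/s.
Transfer-orbit speed at r₁ (vis-viva equation): v_p = √[μ(2/r₁ − 1/a_t)] = 34.5723 km/s.
First burn Δv₁ = |v_p − v₁| = 7.718 km/s.
Circular speed at r₂: v₂ = √(μ/r₂) = 12.21 km/s.
Transfer-orbit speed at r₂: v_a = √[μ(2/r₂ − 1/a_t)] = 7.147 km/s.
Second burn Δv₂ = |v₂ − v_a| = 5.063 km/s.
Total Δv = Δv₁ + Δv₂ = 12.78 km/s.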